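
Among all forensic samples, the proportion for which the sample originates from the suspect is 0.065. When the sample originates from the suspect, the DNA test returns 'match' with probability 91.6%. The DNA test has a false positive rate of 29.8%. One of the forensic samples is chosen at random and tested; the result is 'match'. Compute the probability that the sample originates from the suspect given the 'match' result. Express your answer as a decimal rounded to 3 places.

Let H be the event that the sample originates from the suspect. P(H) = 0.065, so P(¬H) = 0.935. With E the 'match' result, P(E|H) = 0.916 and P(E|¬H) = 0.298.
P(E) = 0.916·0.065 + 0.298·0.935 = 0.059540 + 0.27863 = 0.33817.
By Bayes' theorem, P(H|E) = 0.059540 / 0.33817 = 0.176.

P(H | E) ≈ 0.176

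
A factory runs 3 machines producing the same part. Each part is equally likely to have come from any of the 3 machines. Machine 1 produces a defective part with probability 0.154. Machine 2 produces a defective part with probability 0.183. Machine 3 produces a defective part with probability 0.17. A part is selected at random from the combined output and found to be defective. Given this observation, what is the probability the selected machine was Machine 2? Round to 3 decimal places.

Posterior probability ≈ 0.361

Tabulate prior·likelihood by source: [1] prior 0.333333, lik 0.154, product 0.05133; [2] prior 0.333333, lik 0.183, product 0.06100; [3] prior 0.333333, lik 0.17, product 0.05667.
Normalizing constant = 0.16900; the posterior for Machine 2 is its product over the sum, 0.06100/0.16900 = 0.361.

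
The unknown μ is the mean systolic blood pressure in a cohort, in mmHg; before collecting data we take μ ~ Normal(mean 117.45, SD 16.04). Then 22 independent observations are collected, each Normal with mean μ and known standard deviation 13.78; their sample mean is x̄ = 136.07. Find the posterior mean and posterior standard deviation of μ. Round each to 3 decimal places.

With known σ, the Normal prior is conjugate. Weight on the data is w = (n/σ²)/(n/σ² + 1/τ₀²) = 0.115858/(0.115858+0.00388679) = 0.96754.
Posterior mean = w·x̄ + (1−w)·μ₀ = 0.96754·136.07 + 0.032459·117.45 = 135.466. Posterior variance = 1/(0.115858+0.00388679) = 8.35113, so SD = 2.890.

Posterior mean ≈ 135.466; posterior SD ≈ 2.890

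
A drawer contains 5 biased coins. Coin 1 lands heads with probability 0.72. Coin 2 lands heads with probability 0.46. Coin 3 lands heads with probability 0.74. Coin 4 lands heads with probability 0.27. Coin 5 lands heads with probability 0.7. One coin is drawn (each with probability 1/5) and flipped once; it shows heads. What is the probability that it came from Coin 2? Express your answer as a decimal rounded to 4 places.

Tabulate prior·likelihood by source: [1] prior 0.2, lik 0.72, product 0.1440; [2] prior 0.2, lik 0.46, product 0.09200; [3] prior 0.2, lik 0.74, product 0.1480; [4] prior 0.2, lik 0.27, product 0.05400; [5] prior 0.2, lik 0.7, product 0.1400.
Normalizing constant = 0.57800; the posterior for Coin 2 is its product over the sum, 0.09200/0.57800 = 0.1592.

Posterior probability ≈ 0.1592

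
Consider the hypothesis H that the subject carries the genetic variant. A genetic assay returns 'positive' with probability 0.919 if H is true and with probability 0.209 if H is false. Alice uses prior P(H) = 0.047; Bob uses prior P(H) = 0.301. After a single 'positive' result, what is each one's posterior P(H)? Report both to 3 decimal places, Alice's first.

Alice: 0.178; Bob: 0.654

The likelihood ratio for a 'positive' result is 0.919/0.209 = 4.3971.
Alice: prior odds 0.047/0.953 = 0.049318; posterior odds 0.21686; posterior probability 0.178.
Bob: prior odds 0.301/0.699 = 0.43062; posterior odds 1.8935; posterior probability 0.654.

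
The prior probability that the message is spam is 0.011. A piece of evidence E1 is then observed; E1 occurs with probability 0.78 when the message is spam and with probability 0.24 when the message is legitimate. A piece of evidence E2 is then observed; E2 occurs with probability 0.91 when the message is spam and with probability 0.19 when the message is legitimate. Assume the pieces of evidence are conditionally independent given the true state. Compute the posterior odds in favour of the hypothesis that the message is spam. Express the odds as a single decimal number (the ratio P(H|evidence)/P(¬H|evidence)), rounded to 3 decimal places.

Posterior odds ≈ 0.173

Prior odds = 0.011/(1−0.011) = 0.011122.
Likelihood ratio for E1 = 0.78/0.24 = 3.2500.
Likelihood ratio for E2 = 0.91/0.19 = 4.7895.
Posterior odds = prior odds × LR₁ × LR₂ = 0.17313.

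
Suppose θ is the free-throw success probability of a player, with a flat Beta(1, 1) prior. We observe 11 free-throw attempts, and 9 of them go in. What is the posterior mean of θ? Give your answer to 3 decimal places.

Observing 9 successes and 2 failures updates Beta(1, 1) by adding the success and failure counts to the two shape parameters: α = 1+9 = 10, β = 1+2 = 3.
E[θ | data] = 10/(10+3) = 0.769.

Posterior mean ≈ 0.769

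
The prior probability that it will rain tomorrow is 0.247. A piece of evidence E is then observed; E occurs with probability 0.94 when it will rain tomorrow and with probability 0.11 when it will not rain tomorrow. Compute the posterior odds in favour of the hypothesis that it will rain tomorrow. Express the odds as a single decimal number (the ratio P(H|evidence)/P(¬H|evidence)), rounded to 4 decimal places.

Posterior odds ≈ 2.8031

Prior odds = 0.247/(1−0.247) = 0.32802.
Likelihood ratio for E = 0.94/0.11 = 8.5455.
Posterior odds = prior odds × LR = 2.8031.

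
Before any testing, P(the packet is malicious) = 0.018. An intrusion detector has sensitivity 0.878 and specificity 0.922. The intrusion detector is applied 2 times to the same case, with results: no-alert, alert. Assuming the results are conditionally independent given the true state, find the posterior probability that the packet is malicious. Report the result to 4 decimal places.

Let H be the event that the packet is malicious; start with P(H) = 0.018. P('alert'|H) = 0.878, P('alert'|¬H) = 0.078.
Update on result 1 ('no-alert'): P(H) ← 0.122·0.0180 / (0.122·0.0180 + 0.922·0.9820) = 0.0021960/0.90760 = 0.0024.
Update on result 2 ('alert'): P(H) ← 0.878·0.0024 / (0.878·0.0024 + 0.078·0.9976) = 0.0021244/0.079936 = 0.0266.

Posterior P(H) ≈ 0.0266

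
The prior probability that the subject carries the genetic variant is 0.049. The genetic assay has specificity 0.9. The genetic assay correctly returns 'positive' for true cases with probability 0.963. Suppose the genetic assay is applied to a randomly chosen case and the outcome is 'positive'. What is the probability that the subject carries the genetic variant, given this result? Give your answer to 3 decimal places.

Write H for 'the subject carries the genetic variant'. Prior odds H:¬H = 0.049/0.951 = 0.051525. For the 'positive' outcome, the likelihood ratio is 0.963/0.1 = 9.6300.
Posterior odds = 0.051525 × 9.6300 = 0.49618, so P(H|E) = 0.49618/(1+0.49618) = 0.332.

P(H | E) ≈ 0.332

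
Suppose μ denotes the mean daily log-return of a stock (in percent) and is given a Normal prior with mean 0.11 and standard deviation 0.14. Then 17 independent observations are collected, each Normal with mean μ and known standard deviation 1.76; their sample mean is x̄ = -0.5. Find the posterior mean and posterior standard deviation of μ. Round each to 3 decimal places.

Prior precision 1/τ₀² = 1/0.14² = 51.0204; data precision n/σ² = 17/1.76² = 5.48812.
Posterior precision = 51.0204 + 5.48812 = 56.5085, giving posterior SD = 1/√56.5085 = 0.133.
Posterior mean = (51.0204·0.11 + 5.48812·-0.5) / 56.5085 = 0.051.

Posterior mean ≈ 0.051; posterior SD ≈ 0.133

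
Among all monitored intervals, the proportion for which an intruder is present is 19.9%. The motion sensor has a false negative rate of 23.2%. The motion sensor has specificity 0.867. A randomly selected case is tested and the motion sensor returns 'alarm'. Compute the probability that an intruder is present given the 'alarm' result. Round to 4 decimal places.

Write H for 'an intruder is present'. Prior odds H:¬H = 0.199/0.801 = 0.24844. For the 'alarm' outcome, the likelihood ratio is 0.768/0.133 = 5.7744.
Posterior odds = 0.24844 × 5.7744 = 1.4346, so P(H|E) = 1.4346/(1+1.4346) = 0.5893.

P(H | E) ≈ 0.5893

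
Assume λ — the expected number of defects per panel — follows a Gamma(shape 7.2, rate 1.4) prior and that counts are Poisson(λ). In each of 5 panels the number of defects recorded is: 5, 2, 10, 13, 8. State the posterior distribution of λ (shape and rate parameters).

The Poisson likelihood adds the total count to the shape and the number of exposure periods to the rate. Here ∑xᵢ = 38 and n = 5, so shape 7.2→45.2 and rate 1.4→6.4.

Posterior: Gamma(shape=45.2, rate=6.4)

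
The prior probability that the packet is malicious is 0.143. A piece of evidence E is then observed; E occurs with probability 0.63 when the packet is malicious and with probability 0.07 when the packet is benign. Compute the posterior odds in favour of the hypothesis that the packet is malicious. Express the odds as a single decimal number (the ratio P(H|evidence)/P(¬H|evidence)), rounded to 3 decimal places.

Prior odds = 0.143/(1−0.143) = 0.16686.
Likelihood ratio for E = 0.63/0.07 = 9.0000.
Posterior odds = prior odds × LR = 1.5018.

Posterior odds ≈ 1.502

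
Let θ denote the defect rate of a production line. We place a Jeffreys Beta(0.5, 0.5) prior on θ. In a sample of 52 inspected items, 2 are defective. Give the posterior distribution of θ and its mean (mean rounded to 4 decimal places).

The binomial likelihood is conjugate to the Beta prior: with 2 successes and 50 failures, the posterior is Beta(0.5+2, 0.5+50) = Beta(2.5, 50.5).
Posterior mean = α/(α+β) = 2.5/53 = 0.0472.

Posterior: Beta(2.5, 50.5); mean ≈ 0.0472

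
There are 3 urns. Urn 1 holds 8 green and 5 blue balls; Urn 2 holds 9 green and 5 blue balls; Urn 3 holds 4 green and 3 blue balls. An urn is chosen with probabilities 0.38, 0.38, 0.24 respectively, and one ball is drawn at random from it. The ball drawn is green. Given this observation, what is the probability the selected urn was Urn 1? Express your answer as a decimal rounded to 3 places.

Tabulate prior·likelihood by source: [1] prior 0.38, lik 0.6154, product 0.2338; [2] prior 0.38, lik 0.6429, product 0.2443; [3] prior 0.24, lik 0.5714, product 0.1371.
Normalizing constant = 0.61527; the posterior for Urn 1 is its product over the sum, 0.2338/0.61527 = 0.380.

Posterior probability ≈ 0.380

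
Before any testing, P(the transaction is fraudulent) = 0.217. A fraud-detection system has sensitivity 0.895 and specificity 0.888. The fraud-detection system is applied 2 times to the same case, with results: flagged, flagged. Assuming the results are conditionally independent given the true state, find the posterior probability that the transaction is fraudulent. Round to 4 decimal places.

Posterior P(H) ≈ 0.9465

With H the event that the transaction is fraudulent, the joint likelihood of the observed sequence is P(data|H) = 0.895·0.895 = 0.80102 and P(data|¬H) = 0.112·0.112 = 0.012544.
Bayes: P(H|data) = 0.217·0.80102 / (0.217·0.80102 + 0.783·0.012544) = 0.17382/0.18364 = 0.9465.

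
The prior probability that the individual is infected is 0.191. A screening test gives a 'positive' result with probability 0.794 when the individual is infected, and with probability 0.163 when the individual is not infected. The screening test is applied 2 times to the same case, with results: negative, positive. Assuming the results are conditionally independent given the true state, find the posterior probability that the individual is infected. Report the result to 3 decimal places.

Let H be the event that the individual is infected; start with P(H) = 0.191. P('positive'|H) = 0.794, P('positive'|¬H) = 0.163.
Update on result 1 ('negative'): P(H) ← 0.206·0.1910 / (0.206·0.1910 + 0.837·0.8090) = 0.039346/0.71648 = 0.0549.
Update on result 2 ('positive'): P(H) ← 0.794·0.0549 / (0.794·0.0549 + 0.163·0.9451) = 0.043603/0.19765 = 0.2206.

Posterior P(H) ≈ 0.221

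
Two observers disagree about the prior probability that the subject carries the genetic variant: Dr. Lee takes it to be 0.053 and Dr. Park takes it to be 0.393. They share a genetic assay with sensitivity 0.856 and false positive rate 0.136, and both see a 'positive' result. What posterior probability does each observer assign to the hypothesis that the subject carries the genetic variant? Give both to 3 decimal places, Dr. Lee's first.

P('+'|H) = 0.856, P('+'|¬H) = 0.136.
Dr. Lee: numerator 0.856·0.053 = 0.045368; evidence = 0.045368+0.136·0.947 = 0.17416; posterior = 0.260.
Dr. Park: numerator 0.856·0.393 = 0.33641; evidence = 0.33641+0.136·0.607 = 0.41896; posterior = 0.803.

Dr. Lee: 0.260; Dr. Park: 0.803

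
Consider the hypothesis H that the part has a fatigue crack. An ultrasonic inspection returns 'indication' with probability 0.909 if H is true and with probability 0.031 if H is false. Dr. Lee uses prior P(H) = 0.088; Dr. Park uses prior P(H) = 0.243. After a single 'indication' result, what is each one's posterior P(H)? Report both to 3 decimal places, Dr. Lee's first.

The likelihood ratio for an 'indication' result is 0.909/0.031 = 29.323.
Dr. Lee: prior odds 0.088/0.912 = 0.096491; posterior odds 2.8294; posterior probability 0.739.
Dr. Park: prior odds 0.243/0.757 = 0.32100; posterior odds 9.4127; posterior probability 0.904.

Dr. Lee: 0.739; Dr. Park: 0.904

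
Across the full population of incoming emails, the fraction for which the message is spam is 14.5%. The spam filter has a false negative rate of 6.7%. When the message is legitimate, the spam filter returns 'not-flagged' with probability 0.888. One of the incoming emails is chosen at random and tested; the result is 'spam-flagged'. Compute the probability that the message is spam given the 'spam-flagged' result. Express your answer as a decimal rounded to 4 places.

Let H be the event that the message is spam. P(H) = 0.145, so P(¬H) = 0.855. With E the 'spam-flagged' result, P(E|H) = 0.933 and P(E|¬H) = 0.112.
P(E) = 0.933·0.145 + 0.112·0.855 = 0.13528 + 0.095760 = 0.23105.
By Bayes' theorem, P(H|E) = 0.13528 / 0.23105 = 0.5855.

P(H | E) ≈ 0.5855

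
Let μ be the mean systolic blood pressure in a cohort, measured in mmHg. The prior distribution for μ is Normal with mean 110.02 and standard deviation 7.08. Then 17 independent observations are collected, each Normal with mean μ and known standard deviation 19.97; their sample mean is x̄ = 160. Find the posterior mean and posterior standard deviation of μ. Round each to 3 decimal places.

Posterior mean ≈ 144.066; posterior SD ≈ 3.998

Prior precision 1/τ₀² = 1/7.08² = 0.0199496; data precision n/σ² = 17/19.97² = 0.0426278.
Posterior precision = 0.0199496 + 0.0426278 = 0.0625774, giving posterior SD = 1/√0.0625774 = 3.998.
Posterior mean = (0.0199496·110.02 + 0.0426278·160) / 0.0625774 = 144.066.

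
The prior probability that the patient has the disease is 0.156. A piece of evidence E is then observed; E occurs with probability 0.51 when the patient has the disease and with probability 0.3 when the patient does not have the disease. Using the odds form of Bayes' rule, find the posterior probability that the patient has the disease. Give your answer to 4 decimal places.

Posterior probability ≈ 0.2391

Prior odds = 0.156/(1−0.156) = 0.18483. In log-odds, ln(0.18483) = -1.6883.
Add log likelihood ratio: ln(1.7000) = 0.53063.
Posterior log-odds = -1.1577, so posterior odds = exp(-1.1577) = 0.31422. Converting, P(H|E) = 0.31422/1.3142 = 0.2391.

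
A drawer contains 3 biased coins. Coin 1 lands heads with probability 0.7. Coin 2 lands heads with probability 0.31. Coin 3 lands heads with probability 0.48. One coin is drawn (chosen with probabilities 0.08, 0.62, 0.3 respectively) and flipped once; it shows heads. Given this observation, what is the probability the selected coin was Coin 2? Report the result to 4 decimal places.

Tabulate prior·likelihood by source: [1] prior 0.08, lik 0.7, product 0.05600; [2] prior 0.62, lik 0.31, product 0.1922; [3] prior 0.3, lik 0.48, product 0.1440.
Normalizing constant = 0.39220; the posterior for Coin 2 is its product over the sum, 0.1922/0.39220 = 0.4901.

Posterior probability ≈ 0.4901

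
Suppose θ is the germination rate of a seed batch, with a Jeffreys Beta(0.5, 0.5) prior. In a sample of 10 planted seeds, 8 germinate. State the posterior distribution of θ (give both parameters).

Observing 8 successes and 2 failures updates Beta(0.5, 0.5) by adding the success and failure counts to the two shape parameters: α = 0.5+8 = 8.5, β = 0.5+2 = 2.5.

Posterior: Beta(8.5, 2.5)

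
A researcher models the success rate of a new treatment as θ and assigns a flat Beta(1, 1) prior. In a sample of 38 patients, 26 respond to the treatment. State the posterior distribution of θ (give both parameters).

Posterior: Beta(27, 13)

Observing 26 successes and 12 failures updates Beta(1, 1) by adding the success and failure counts to the two shape parameters: α = 1+26 = 27, β = 1+12 = 13.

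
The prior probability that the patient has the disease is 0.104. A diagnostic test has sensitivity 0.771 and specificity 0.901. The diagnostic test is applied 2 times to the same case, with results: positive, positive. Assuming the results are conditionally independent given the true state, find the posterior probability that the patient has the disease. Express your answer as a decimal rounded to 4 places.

Posterior P(H) ≈ 0.8756

With H the event that the patient has the disease, the joint likelihood of the observed sequence is P(data|H) = 0.771·0.771 = 0.59444 and P(data|¬H) = 0.099·0.099 = 0.0098010.
Bayes: P(H|data) = 0.104·0.59444 / (0.104·0.59444 + 0.896·0.0098010) = 0.061822/0.070604 = 0.8756.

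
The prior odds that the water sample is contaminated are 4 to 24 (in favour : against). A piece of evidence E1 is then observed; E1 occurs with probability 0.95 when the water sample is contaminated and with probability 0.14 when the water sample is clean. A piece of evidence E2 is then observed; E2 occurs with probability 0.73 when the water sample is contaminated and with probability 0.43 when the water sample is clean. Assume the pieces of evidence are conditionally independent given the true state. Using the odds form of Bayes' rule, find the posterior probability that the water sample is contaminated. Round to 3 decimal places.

Posterior probability ≈ 0.658

Prior odds = 4/24 = 0.16667. In log-odds, ln(0.16667) = -1.7918.
Add log likelihood ratios: ln(6.7857) + ln(1.6977) = 2.4441.
Posterior log-odds = 0.65232, so posterior odds = exp(0.65232) = 1.9200. Converting, P(H|E) = 1.9200/2.9200 = 0.658.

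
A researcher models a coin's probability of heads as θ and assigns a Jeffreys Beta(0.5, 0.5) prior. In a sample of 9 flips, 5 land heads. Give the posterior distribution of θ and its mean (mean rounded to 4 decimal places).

Observing 5 successes and 4 failures updates Beta(0.5, 0.5) by adding the success and failure counts to the two shape parameters: α = 0.5+5 = 5.5, β = 0.5+4 = 4.5.
Posterior mean = α/(α+β) = 5.5/10 = 0.5500.

Posterior: Beta(5.5, 4.5); mean ≈ 0.5500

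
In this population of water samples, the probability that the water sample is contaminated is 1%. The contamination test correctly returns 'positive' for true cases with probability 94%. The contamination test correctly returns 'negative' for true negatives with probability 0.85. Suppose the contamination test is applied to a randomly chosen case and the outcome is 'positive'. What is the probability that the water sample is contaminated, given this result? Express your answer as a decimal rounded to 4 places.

P(H | E) ≈ 0.0595

Let H be the event that the water sample is contaminated. P(H) = 0.01, so P(¬H) = 0.99. With E the 'positive' result, P(E|H) = 0.94 and P(E|¬H) = 0.15.
P(E) = 0.94·0.01 + 0.15·0.99 = 0.0094000 + 0.14850 = 0.15790.
By Bayes' theorem, P(H|E) = 0.0094000 / 0.15790 = 0.0595.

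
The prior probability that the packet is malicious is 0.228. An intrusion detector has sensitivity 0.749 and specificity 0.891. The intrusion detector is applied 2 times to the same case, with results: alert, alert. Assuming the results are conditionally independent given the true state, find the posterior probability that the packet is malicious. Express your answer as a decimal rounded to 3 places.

Posterior P(H) ≈ 0.933

Let H be the event that the packet is malicious; start with P(H) = 0.228. P('alert'|H) = 0.749, P('alert'|¬H) = 0.109.
Update on result 1 ('alert'): P(H) ← 0.749·0.2280 / (0.749·0.2280 + 0.109·0.7720) = 0.17077/0.25492 = 0.6699.
Update on result 2 ('alert'): P(H) ← 0.749·0.6699 / (0.749·0.6699 + 0.109·0.3301) = 0.50176/0.53774 = 0.9331.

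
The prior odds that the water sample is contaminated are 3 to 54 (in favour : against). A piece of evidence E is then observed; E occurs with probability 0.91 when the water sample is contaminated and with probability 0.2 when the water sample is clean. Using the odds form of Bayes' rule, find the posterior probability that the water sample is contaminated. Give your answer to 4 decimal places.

Prior odds = 3/54 = 0.055556.
Likelihood ratio for E = 0.91/0.2 = 4.5500.
Posterior odds = prior odds × LR = 0.25278.
Posterior probability = odds/(1+odds) = 0.25278/1.2528 = 0.2018.

Posterior probability ≈ 0.2018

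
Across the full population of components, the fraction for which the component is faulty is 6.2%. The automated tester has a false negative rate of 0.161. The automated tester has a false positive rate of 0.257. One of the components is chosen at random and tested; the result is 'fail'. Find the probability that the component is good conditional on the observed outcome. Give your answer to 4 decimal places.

P(¬H | E) ≈ 0.8225

Write H for 'the component is faulty'. Prior odds H:¬H = 0.062/0.938 = 0.066098. For the 'fail' outcome, the likelihood ratio is 0.839/0.257 = 3.2646.
Posterior odds = 0.066098 × 3.2646 = 0.21578, so P(H|E) = 0.21578/(1+0.21578) = 0.1775. Then P(¬H|E) = 1 − 0.1775 = 0.8225.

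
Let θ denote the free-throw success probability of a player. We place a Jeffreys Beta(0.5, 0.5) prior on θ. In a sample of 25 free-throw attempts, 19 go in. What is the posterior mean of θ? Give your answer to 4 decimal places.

Observing 19 successes and 6 failures updates Beta(0.5, 0.5) by adding the success and failure counts to the two shape parameters: α = 0.5+19 = 19.5, β = 0.5+6 = 6.5.
E[θ | data] = 19.5/(19.5+6.5) = 0.7500.

Posterior mean ≈ 0.7500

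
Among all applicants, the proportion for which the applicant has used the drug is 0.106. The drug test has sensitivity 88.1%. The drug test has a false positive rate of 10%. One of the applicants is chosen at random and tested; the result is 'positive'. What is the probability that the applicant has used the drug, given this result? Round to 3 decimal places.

Let H be the event that the applicant has used the drug. P(H) = 0.106, so P(¬H) = 0.894. With E the 'positive' result, P(E|H) = 0.881 and P(E|¬H) = 0.1.
P(E) = 0.881·0.106 + 0.1·0.894 = 0.093386 + 0.089400 = 0.18279.
By Bayes' theorem, P(H|E) = 0.093386 / 0.18279 = 0.511.

P(H | E) ≈ 0.511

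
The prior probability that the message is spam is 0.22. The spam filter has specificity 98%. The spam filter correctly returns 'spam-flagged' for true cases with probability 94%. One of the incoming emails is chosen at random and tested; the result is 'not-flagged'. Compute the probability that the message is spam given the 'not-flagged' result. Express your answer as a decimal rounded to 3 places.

P(H | E) ≈ 0.017

Let H be the event that the message is spam. P(H) = 0.22, so P(¬H) = 0.78. With E the 'not-flagged' result, P(E|H) = 0.06 and P(E|¬H) = 0.98.
P(E) = 0.06·0.22 + 0.98·0.78 = 0.013200 + 0.76440 = 0.77760.
By Bayes' theorem, P(H|E) = 0.013200 / 0.77760 = 0.017.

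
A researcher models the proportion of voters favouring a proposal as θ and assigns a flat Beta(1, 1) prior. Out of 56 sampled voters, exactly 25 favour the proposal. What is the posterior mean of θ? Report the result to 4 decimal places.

Posterior mean ≈ 0.4483

The binomial likelihood is conjugate to the Beta prior: with 25 successes and 31 failures, the posterior is Beta(1+25, 1+31) = Beta(26, 32).
Posterior mean = α/(α+β) = 26/58 = 0.4483.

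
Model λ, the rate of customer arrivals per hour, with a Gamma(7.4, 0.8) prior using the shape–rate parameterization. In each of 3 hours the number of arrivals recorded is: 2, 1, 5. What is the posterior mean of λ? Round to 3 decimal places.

Posterior mean ≈ 4.053

Total count ∑xᵢ = 8 over n = 3 hours.
Gamma is conjugate to the Poisson likelihood: posterior is Gamma(shape = 7.4+8 = 15.4, rate = 0.8+3 = 3.8).
E[λ | data] = 15.4/3.8 = 4.053.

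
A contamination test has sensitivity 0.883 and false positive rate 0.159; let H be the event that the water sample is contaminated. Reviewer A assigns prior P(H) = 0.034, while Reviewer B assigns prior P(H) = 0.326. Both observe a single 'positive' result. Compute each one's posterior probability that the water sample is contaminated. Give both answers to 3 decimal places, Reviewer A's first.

Reviewer A: 0.164; Reviewer B: 0.729

P('+'|H) = 0.883, P('+'|¬H) = 0.159.
Reviewer A: numerator 0.883·0.034 = 0.030022; evidence = 0.030022+0.159·0.966 = 0.18362; posterior = 0.164.
Reviewer B: numerator 0.883·0.326 = 0.28786; evidence = 0.28786+0.159·0.674 = 0.39502; posterior = 0.729.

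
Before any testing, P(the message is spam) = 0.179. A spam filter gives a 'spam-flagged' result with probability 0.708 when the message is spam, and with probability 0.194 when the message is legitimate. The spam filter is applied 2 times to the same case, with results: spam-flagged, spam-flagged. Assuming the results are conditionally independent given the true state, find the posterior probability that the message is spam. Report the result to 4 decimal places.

With H the event that the message is spam, the joint likelihood of the observed sequence is P(data|H) = 0.708·0.708 = 0.50126 and P(data|¬H) = 0.194·0.194 = 0.037636.
Bayes: P(H|data) = 0.179·0.50126 / (0.179·0.50126 + 0.821·0.037636) = 0.089726/0.12063 = 0.7438.

Posterior P(H) ≈ 0.7438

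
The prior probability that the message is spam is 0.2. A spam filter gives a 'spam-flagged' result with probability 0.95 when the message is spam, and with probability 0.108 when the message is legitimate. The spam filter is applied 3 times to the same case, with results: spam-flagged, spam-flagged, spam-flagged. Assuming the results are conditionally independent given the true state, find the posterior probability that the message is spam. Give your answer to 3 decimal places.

With H the event that the message is spam, the joint likelihood of the observed sequence is P(data|H) = 0.95·0.95·0.95 = 0.85737 and P(data|¬H) = 0.108·0.108·0.108 = 0.0012597.
Bayes: P(H|data) = 0.2·0.85737 / (0.2·0.85737 + 0.8·0.0012597) = 0.17147/0.17248 = 0.9942.

Posterior P(H) ≈ 0.994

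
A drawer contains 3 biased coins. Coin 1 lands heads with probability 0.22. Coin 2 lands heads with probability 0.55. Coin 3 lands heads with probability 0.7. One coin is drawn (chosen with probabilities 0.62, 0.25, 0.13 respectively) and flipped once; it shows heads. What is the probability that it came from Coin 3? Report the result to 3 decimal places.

Posterior probability ≈ 0.249

Tabulate prior·likelihood by source: [1] prior 0.62, lik 0.22, product 0.1364; [2] prior 0.25, lik 0.55, product 0.1375; [3] prior 0.13, lik 0.7, product 0.09100.
Normalizing constant = 0.36490; the posterior for Coin 3 is its product over the sum, 0.09100/0.36490 = 0.249.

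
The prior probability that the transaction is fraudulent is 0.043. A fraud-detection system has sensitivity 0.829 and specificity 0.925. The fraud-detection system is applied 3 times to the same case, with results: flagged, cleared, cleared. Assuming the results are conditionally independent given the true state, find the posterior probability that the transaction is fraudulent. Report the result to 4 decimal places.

With H the event that the transaction is fraudulent, the joint likelihood of the observed sequence is P(data|H) = 0.829·0.171·0.171 = 0.024241 and P(data|¬H) = 0.075·0.925·0.925 = 0.064172.
Bayes: P(H|data) = 0.043·0.024241 / (0.043·0.024241 + 0.957·0.064172) = 0.0010424/0.062455 = 0.0167.

Posterior P(H) ≈ 0.0167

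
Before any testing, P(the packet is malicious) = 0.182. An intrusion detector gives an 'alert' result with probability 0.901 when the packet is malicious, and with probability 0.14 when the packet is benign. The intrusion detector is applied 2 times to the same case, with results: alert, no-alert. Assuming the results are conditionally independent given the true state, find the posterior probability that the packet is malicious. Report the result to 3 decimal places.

Posterior P(H) ≈ 0.142

Let H be the event that the packet is malicious; start with P(H) = 0.182. P('alert'|H) = 0.901, P('alert'|¬H) = 0.14.
Update on result 1 ('alert'): P(H) ← 0.901·0.1820 / (0.901·0.1820 + 0.14·0.8180) = 0.16398/0.27850 = 0.5888.
Update on result 2 ('no-alert'): P(H) ← 0.099·0.5888 / (0.099·0.5888 + 0.86·0.4112) = 0.058291/0.41192 = 0.1415.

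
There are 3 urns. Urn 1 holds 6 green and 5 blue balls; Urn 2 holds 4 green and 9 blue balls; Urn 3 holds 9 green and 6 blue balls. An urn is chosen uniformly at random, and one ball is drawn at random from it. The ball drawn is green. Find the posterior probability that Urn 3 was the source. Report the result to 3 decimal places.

Posterior probability ≈ 0.413

P(green|Urn 1) = 0.5455; P(green|Urn 2) = 0.3077; P(green|Urn 3) = 0.6.
Prior × likelihood for each source: 0.333333·0.5455=0.1818, 0.333333·0.3077=0.1026, 0.333333·0.6=0.2000. Summing gives P(green) = 0.48438.
P(Urn 3 | green) = 0.2000 / 0.48438 = 0.413.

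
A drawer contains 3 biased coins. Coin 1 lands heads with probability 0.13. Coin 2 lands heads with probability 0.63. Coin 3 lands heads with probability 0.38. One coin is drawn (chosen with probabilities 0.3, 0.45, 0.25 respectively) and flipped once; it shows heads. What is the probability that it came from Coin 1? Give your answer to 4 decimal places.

Posterior probability ≈ 0.0934

P(heads|C1) = 0.13; P(heads|C2) = 0.63; P(heads|C3) = 0.38.
Prior × likelihood for each source: 0.3·0.13=0.03900, 0.45·0.63=0.2835, 0.25·0.38=0.09500. Summing gives P(heads) = 0.41750.
P(Coin 1 | heads) = 0.03900 / 0.41750 = 0.0934.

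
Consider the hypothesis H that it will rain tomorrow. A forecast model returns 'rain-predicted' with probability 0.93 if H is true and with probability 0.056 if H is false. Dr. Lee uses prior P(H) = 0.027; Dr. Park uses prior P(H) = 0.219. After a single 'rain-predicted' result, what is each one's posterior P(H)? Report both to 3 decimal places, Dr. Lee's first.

The likelihood ratio for a 'rain-predicted' result is 0.93/0.056 = 16.607.
Dr. Lee: prior odds 0.027/0.973 = 0.027749; posterior odds 0.46084; posterior probability 0.315.
Dr. Park: prior odds 0.219/0.781 = 0.28041; posterior odds 4.6568; posterior probability 0.823.

Dr. Lee: 0.315; Dr. Park: 0.823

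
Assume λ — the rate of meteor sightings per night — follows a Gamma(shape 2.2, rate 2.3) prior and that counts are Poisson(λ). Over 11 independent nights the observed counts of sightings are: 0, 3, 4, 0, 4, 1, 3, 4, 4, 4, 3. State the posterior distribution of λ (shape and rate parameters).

The Poisson likelihood adds the total count to the shape and the number of exposure periods to the rate. Here ∑xᵢ = 30 and n = 11, so shape 2.2→32.2 and rate 2.3→13.3.

Posterior: Gamma(shape=32.2, rate=13.3)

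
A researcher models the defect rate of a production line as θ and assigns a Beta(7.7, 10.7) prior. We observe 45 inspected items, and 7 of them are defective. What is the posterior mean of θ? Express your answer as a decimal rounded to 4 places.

Posterior mean ≈ 0.2319

Observing 7 successes and 38 failures updates Beta(7.7, 10.7) by adding the success and failure counts to the two shape parameters: α = 7.7+7 = 14.7, β = 10.7+38 = 48.7.
Posterior mean = α/(α+β) = 14.7/63.4 = 0.2319.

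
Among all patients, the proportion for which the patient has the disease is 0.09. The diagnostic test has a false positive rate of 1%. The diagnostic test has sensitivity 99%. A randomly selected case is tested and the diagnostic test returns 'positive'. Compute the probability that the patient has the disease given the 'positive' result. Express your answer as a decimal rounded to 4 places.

Let H be the event that the patient has the disease. P(H) = 0.09, so P(¬H) = 0.91. With E the 'positive' result, P(E|H) = 0.99 and P(E|¬H) = 0.01.
P(E) = 0.99·0.09 + 0.01·0.91 = 0.089100 + 0.0091000 = 0.098200.
By Bayes' theorem, P(H|E) = 0.089100 / 0.098200 = 0.9073.

P(H | E) ≈ 0.9073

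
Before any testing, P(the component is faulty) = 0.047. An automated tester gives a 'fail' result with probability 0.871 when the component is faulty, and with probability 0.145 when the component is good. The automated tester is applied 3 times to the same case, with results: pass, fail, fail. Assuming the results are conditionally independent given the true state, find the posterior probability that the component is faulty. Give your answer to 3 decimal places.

Let H be the event that the component is faulty; start with P(H) = 0.047. P('fail'|H) = 0.871, P('fail'|¬H) = 0.145.
Update on result 1 ('pass'): P(H) ← 0.129·0.0470 / (0.129·0.0470 + 0.855·0.9530) = 0.0060630/0.82088 = 0.0074.
Update on result 2 ('fail'): P(H) ← 0.871·0.0074 / (0.871·0.0074 + 0.145·0.9926) = 0.0064332/0.15036 = 0.0428.
Update on result 3 ('fail'): P(H) ← 0.871·0.0428 / (0.871·0.0428 + 0.145·0.9572) = 0.037265/0.17606 = 0.2117.

Posterior P(H) ≈ 0.212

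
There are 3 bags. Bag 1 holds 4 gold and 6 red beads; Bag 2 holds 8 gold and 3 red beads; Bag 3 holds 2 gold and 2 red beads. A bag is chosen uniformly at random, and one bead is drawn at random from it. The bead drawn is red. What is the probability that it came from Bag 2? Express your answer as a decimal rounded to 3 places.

Posterior probability ≈ 0.199

Tabulate prior·likelihood by source: [1] prior 0.333333, lik 0.6, product 0.2000; [2] prior 0.333333, lik 0.2727, product 0.09091; [3] prior 0.333333, lik 0.5, product 0.1667.
Normalizing constant = 0.45758; the posterior for Bag 2 is its product over the sum, 0.09091/0.45758 = 0.199.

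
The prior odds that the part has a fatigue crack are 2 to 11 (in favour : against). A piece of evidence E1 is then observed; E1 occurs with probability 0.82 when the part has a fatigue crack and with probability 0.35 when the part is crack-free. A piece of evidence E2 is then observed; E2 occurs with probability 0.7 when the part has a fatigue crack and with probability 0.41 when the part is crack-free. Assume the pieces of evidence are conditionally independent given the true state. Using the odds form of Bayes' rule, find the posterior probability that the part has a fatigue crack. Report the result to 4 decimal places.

Prior odds = 2/11 = 0.18182. In log-odds, ln(0.18182) = -1.7047.
Add log likelihood ratios: ln(2.3429) + ln(1.7073) = 1.3863.
Posterior log-odds = -0.31845, so posterior odds = exp(-0.31845) = 0.72727. Converting, P(H|E) = 0.72727/1.7273 = 0.4211.

Posterior probability ≈ 0.4211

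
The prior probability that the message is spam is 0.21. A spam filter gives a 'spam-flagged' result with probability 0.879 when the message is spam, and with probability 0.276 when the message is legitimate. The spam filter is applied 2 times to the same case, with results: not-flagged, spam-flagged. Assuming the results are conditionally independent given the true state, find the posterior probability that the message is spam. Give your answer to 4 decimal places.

With H the event that the message is spam, the joint likelihood of the observed sequence is P(data|H) = 0.121·0.879 = 0.10636 and P(data|¬H) = 0.724·0.276 = 0.19982.
Bayes: P(H|data) = 0.21·0.10636 / (0.21·0.10636 + 0.79·0.19982) = 0.022335/0.18020 = 0.1240.

Posterior P(H) ≈ 0.1240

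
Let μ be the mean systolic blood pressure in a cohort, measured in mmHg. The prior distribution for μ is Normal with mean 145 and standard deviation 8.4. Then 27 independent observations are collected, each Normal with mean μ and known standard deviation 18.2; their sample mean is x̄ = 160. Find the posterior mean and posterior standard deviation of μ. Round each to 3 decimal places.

Posterior mean ≈ 157.778; posterior SD ≈ 3.233

With known σ, the Normal prior is conjugate. Weight on the data is w = (n/σ²)/(n/σ² + 1/τ₀²) = 0.0815119/(0.0815119+0.0141723) = 0.85188.
Posterior mean = w·x̄ + (1−w)·μ₀ = 0.85188·160 + 0.14812·145 = 157.778. Posterior variance = 1/(0.0815119+0.0141723) = 10.4510, so SD = 3.233.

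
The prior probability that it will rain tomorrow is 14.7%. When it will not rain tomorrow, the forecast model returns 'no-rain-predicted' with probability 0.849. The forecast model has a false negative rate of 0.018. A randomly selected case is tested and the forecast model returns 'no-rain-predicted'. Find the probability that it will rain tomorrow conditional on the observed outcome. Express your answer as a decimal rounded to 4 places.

P(H | E) ≈ 0.0036

Write H for 'it will rain tomorrow'. Prior odds H:¬H = 0.147/0.853 = 0.17233. For the 'no-rain-predicted' outcome, the likelihood ratio is 0.018/0.849 = 0.021201.
Posterior odds = 0.17233 × 0.021201 = 0.0036537, so P(H|E) = 0.0036537/(1+0.0036537) = 0.0036.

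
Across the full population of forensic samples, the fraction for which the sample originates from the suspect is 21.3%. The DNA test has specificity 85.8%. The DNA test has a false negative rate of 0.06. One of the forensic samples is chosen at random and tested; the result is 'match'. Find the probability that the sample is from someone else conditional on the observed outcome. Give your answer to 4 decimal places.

Let H be the event that the sample originates from the suspect. P(H) = 0.213, so P(¬H) = 0.787. With E the 'match' result, P(E|H) = 0.94 and P(E|¬H) = 0.142.
P(E) = 0.94·0.213 + 0.142·0.787 = 0.20022 + 0.11175 = 0.31197.
By Bayes' theorem, P(H|E) = 0.20022 / 0.31197 = 0.6418. Hence P(¬H|E) = 1 − 0.6418 = 0.3582.

P(¬H | E) ≈ 0.3582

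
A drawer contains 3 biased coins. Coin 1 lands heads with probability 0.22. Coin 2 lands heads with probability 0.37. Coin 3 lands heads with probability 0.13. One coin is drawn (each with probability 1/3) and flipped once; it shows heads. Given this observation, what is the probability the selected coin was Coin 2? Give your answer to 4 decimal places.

Posterior probability ≈ 0.5139

P(heads|C1) = 0.22; P(heads|C2) = 0.37; P(heads|C3) = 0.13.
Prior × likelihood for each source: 0.333333·0.22=0.07333, 0.333333·0.37=0.1233, 0.333333·0.13=0.04333. Summing gives P(heads) = 0.24000.
P(Coin 2 | heads) = 0.1233 / 0.24000 = 0.5139.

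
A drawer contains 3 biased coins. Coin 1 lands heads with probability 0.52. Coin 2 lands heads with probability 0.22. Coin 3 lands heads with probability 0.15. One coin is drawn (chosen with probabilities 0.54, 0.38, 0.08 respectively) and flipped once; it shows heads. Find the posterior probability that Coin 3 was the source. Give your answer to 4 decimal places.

P(heads|C1) = 0.52; P(heads|C2) = 0.22; P(heads|C3) = 0.15.
Prior × likelihood for each source: 0.54·0.52=0.2808, 0.38·0.22=0.08360, 0.08·0.15=0.01200. Summing gives P(heads) = 0.37640.
P(Coin 3 | heads) = 0.01200 / 0.37640 = 0.0319.

Posterior probability ≈ 0.0319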